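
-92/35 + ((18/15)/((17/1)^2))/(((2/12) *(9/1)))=-5312/2023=-2.63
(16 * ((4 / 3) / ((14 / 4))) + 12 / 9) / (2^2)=13 / 7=1.86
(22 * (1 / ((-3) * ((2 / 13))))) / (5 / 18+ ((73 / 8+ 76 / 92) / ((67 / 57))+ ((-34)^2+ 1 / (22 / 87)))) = -58175832 / 1426363397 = -0.04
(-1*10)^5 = -100000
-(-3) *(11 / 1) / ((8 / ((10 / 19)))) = 165 / 76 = 2.17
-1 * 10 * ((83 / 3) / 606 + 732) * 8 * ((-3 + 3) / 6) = 0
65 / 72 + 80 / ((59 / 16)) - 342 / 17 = 179099 / 72216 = 2.48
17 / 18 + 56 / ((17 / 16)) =16417 / 306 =53.65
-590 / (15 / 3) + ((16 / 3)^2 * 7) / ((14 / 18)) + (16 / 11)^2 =16954 / 121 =140.12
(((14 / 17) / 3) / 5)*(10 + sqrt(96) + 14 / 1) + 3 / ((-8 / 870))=-324.39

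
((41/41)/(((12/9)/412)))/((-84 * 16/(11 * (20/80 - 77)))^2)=1174625287/9633792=121.93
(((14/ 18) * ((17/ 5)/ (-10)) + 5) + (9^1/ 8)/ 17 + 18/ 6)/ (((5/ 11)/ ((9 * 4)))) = 2626063/ 4250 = 617.90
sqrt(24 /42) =2 * sqrt(7) /7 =0.76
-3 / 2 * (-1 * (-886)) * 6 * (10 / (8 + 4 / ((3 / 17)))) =-59805 / 23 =-2600.22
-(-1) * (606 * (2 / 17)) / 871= 1212 / 14807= 0.08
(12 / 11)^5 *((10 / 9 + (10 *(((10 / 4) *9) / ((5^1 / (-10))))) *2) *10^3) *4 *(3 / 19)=-2684067840000 / 3059969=-877155.24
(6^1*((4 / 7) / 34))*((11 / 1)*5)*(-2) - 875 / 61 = -184645 / 7259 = -25.44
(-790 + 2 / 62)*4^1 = -97956 / 31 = -3159.87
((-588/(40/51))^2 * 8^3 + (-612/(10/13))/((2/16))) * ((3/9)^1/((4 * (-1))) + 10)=71341313484/25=2853652539.36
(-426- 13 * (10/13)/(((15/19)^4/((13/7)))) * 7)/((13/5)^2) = -7701596/68445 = -112.52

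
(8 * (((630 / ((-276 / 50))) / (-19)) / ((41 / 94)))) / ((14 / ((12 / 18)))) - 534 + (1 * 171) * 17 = 42611041 / 17917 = 2378.25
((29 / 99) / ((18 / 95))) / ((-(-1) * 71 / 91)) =250705 / 126522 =1.98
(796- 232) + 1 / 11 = 6205 / 11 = 564.09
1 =1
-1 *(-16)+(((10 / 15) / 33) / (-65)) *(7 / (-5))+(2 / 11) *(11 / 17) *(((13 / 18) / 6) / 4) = 210090587 / 13127400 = 16.00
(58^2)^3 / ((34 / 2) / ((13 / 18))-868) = -247446501536 / 5489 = -45080433.87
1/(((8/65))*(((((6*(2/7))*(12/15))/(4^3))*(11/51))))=1757.95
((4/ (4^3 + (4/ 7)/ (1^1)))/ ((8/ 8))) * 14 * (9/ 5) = 882/ 565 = 1.56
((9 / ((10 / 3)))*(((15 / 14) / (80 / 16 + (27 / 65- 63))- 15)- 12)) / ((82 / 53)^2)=-107380718847 / 3523510480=-30.48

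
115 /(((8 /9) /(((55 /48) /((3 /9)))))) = 56925 /128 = 444.73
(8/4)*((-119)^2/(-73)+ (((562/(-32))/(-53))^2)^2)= -7322347536752343/18874535542784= -387.95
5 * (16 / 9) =80 / 9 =8.89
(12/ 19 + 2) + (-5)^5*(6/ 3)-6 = -118814/ 19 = -6253.37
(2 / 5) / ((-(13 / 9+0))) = -18 / 65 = -0.28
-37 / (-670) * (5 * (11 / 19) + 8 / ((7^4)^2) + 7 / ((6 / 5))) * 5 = 212231182559 / 88063100076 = 2.41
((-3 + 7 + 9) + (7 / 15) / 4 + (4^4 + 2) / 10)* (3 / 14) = 467 / 56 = 8.34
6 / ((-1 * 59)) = -6 / 59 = -0.10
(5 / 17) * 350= 1750 / 17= 102.94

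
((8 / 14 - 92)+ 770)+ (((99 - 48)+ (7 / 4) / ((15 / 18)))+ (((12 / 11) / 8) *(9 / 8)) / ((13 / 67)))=58655563 / 80080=732.46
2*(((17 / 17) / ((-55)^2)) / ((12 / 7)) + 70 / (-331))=-2538683 / 6007650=-0.42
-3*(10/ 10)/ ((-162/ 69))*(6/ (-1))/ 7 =-23/ 21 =-1.10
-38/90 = -19/45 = -0.42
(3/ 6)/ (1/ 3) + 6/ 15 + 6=79/ 10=7.90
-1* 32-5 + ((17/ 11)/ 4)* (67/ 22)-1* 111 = -142125/ 968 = -146.82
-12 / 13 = -0.92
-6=-6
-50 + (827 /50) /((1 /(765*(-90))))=-1138829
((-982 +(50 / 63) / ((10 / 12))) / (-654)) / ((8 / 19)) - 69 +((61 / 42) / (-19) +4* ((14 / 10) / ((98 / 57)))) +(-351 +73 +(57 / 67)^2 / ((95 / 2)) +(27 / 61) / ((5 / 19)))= -483832439575007 / 1429091644680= -338.56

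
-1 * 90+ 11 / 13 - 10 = -1289 / 13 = -99.15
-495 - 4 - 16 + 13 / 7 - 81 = -4159 / 7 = -594.14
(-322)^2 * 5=518420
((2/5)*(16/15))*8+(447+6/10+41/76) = 2573851/5700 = 451.55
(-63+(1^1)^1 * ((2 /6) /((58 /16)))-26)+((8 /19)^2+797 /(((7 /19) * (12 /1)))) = 26834197 /293132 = 91.54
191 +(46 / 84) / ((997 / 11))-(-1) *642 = 34881295 / 41874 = 833.01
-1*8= -8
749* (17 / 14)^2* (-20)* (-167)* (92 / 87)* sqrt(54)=2375504860* sqrt(6) / 203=28663915.21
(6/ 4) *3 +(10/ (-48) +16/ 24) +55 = 1439/ 24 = 59.96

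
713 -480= 233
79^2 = 6241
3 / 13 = 0.23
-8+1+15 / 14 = -83 / 14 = -5.93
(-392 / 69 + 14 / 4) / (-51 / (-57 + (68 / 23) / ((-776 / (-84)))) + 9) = -12687451 / 57585468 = -0.22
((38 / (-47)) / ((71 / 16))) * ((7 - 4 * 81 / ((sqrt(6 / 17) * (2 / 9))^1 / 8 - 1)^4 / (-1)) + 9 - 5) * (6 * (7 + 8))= -3337889087839225239360 / 606029471562400297 - 21073109024170967040 * sqrt(102) / 606029471562400297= -5858.98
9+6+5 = 20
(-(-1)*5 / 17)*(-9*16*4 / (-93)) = 960 / 527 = 1.82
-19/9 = -2.11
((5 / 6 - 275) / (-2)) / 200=329 / 480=0.69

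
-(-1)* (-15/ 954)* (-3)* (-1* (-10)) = 25/ 53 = 0.47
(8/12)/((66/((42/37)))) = 14/1221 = 0.01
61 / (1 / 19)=1159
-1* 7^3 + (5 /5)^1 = -342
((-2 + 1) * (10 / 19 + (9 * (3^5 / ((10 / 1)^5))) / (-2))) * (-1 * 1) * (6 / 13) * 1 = 0.24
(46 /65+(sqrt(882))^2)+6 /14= 401827 /455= 883.14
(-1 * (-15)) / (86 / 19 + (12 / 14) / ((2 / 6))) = 1995 / 944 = 2.11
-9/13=-0.69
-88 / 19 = -4.63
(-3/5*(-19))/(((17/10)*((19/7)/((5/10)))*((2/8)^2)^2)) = 5376/17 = 316.24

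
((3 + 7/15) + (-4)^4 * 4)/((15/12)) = 821.97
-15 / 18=-5 / 6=-0.83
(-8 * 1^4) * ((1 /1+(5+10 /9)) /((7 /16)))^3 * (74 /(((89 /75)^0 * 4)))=-158913789952 /250047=-635535.68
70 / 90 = 7 / 9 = 0.78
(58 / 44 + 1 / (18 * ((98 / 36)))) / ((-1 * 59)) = -1443 / 63602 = -0.02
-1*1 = -1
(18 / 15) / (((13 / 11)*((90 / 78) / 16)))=352 / 25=14.08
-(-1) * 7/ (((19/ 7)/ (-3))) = -147/ 19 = -7.74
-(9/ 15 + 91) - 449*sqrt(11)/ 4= -449*sqrt(11)/ 4 - 458/ 5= -463.89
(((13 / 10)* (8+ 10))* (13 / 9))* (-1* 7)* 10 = -2366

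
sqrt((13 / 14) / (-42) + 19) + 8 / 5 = 8 / 5 + sqrt(33477) / 42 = 5.96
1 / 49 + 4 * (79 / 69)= 15553 / 3381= 4.60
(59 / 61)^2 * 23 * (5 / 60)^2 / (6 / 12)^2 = 80063 / 133956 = 0.60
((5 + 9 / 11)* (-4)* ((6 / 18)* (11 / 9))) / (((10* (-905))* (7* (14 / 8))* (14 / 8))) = 2048 / 41906025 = 0.00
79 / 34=2.32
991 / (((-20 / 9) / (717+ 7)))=-1614339 / 5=-322867.80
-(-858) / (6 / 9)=1287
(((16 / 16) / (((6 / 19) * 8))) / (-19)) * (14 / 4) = -0.07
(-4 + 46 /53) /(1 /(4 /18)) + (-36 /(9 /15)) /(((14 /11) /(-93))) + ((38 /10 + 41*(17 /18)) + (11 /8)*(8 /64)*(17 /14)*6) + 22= 4754056609 /1068480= 4449.36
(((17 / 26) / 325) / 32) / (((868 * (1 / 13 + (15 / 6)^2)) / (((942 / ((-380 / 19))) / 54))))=-2669 / 267295392000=-0.00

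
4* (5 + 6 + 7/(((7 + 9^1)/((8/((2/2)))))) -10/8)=53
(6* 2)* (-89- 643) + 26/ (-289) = -2538602/ 289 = -8784.09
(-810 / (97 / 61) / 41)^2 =2441348100 / 15816529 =154.35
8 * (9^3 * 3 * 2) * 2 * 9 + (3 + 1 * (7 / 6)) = 629860.17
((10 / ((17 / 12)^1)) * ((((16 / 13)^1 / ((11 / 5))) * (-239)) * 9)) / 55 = -4129920 / 26741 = -154.44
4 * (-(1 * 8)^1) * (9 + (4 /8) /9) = -2608 /9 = -289.78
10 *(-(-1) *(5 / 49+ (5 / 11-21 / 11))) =-7290 / 539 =-13.53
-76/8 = -19/2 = -9.50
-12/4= -3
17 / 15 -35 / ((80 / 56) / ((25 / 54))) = -5513 / 540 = -10.21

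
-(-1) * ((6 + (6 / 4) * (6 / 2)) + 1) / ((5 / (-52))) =-598 / 5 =-119.60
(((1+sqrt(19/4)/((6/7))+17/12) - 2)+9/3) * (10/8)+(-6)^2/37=35 * sqrt(19)/48+9313/1776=8.42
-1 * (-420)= 420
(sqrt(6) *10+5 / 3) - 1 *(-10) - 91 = -238 / 3+10 *sqrt(6) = -54.84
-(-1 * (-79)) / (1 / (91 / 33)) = -7189 / 33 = -217.85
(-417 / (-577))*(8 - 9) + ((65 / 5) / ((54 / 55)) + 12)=24.52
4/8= 1/2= 0.50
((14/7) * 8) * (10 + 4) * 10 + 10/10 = 2241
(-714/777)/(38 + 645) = -34/25271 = -0.00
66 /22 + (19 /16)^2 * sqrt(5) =3 + 361 * sqrt(5) /256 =6.15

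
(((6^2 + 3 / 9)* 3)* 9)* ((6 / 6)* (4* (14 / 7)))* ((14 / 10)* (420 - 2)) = 22963248 / 5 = 4592649.60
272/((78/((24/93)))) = 0.90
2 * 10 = 20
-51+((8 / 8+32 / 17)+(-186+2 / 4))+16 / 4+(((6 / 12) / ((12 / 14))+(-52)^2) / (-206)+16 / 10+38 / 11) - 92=-762024053 / 2311320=-329.69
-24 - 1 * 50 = -74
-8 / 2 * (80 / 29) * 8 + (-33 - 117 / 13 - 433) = -16335 / 29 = -563.28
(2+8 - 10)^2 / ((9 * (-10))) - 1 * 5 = -5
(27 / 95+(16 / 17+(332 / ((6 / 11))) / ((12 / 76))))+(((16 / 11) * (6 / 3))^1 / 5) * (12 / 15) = 3856.58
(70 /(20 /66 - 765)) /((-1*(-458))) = -33 /165109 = -0.00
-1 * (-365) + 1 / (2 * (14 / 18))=5119 / 14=365.64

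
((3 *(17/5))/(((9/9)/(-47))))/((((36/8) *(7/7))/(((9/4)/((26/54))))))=-64719/130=-497.84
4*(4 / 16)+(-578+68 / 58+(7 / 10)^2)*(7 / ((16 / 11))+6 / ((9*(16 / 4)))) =-399320381 / 139200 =-2868.68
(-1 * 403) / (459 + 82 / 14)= -2821 / 3254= -0.87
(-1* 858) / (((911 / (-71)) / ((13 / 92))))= 395967 / 41906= 9.45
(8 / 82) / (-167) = -4 / 6847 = -0.00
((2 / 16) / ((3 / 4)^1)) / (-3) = -1 / 18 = -0.06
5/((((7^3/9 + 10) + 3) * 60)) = 3/1840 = 0.00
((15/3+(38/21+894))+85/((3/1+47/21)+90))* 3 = 7574297/2800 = 2705.11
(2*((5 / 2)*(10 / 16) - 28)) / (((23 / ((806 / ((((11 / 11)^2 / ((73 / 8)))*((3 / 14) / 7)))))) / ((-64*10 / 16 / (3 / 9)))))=3048838065 / 46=66279088.37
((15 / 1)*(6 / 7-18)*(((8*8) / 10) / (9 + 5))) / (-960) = 6 / 49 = 0.12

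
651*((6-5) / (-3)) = -217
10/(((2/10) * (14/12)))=300/7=42.86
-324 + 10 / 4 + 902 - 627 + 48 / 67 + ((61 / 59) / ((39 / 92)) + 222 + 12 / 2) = 56935525 / 308334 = 184.66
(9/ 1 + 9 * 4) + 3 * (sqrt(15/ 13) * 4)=12 * sqrt(195)/ 13 + 45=57.89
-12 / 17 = -0.71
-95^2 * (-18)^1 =162450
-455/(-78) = 35/6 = 5.83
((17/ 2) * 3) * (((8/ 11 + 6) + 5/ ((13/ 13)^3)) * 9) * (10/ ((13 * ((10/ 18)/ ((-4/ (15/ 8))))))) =-5684256/ 715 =-7950.01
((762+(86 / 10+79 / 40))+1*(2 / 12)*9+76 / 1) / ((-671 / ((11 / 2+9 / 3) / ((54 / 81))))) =-1734153 / 107360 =-16.15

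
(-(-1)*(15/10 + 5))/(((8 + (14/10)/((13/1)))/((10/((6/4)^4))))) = 67600/42687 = 1.58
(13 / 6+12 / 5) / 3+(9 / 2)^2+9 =5539 / 180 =30.77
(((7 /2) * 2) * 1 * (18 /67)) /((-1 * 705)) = -42 /15745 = -0.00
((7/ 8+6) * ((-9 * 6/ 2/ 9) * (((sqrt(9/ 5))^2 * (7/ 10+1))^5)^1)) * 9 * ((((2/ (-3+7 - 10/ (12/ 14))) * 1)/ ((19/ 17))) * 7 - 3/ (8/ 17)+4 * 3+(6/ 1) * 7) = -800735584807689597/ 349600000000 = -2290433.59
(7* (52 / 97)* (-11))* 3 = -12012 / 97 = -123.84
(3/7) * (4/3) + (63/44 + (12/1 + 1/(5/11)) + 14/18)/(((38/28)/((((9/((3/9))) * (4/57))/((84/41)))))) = 9801437/833910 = 11.75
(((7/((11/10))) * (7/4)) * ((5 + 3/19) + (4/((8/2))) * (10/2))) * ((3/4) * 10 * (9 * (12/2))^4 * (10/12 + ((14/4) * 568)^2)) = 5958851356508182650/209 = 28511250509608529.43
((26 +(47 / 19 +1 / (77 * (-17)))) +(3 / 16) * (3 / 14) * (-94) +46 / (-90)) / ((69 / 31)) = 13425607627 / 1235591280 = 10.87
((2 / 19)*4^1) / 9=8 / 171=0.05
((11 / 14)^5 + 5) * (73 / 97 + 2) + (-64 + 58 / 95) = -241866697001 / 4956048160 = -48.80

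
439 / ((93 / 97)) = 42583 / 93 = 457.88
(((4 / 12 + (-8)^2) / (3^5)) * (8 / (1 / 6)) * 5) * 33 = 169840 / 81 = 2096.79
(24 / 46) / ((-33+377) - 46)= 6 / 3427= 0.00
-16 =-16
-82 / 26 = -41 / 13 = -3.15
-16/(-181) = 16/181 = 0.09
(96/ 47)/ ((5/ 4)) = 384/ 235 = 1.63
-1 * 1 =-1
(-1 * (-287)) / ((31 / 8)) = 2296 / 31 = 74.06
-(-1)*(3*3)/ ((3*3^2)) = 1/ 3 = 0.33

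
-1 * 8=-8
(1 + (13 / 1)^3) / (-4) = -1099 / 2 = -549.50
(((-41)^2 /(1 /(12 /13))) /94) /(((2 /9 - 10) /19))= -862353 /26884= -32.08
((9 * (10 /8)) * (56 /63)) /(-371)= -10 /371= -0.03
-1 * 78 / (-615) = 26 / 205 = 0.13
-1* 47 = -47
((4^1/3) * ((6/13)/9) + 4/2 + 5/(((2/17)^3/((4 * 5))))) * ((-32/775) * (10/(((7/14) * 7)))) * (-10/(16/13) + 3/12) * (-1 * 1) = -114968072/2015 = -57056.12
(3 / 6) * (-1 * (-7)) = 7 / 2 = 3.50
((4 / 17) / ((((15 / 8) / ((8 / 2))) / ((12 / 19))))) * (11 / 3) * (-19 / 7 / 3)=-5632 / 5355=-1.05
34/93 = 0.37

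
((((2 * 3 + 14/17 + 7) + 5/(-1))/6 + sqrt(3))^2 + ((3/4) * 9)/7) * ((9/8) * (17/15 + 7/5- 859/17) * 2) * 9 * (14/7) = -16383529287/1375640- 1652265 * sqrt(3)/289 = -21812.20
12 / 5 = 2.40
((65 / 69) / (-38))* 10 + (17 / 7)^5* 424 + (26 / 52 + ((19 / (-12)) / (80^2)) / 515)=35819.81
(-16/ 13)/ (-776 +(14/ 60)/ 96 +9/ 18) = 46080/ 29034629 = 0.00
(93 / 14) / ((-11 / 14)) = -93 / 11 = -8.45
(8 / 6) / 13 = 4 / 39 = 0.10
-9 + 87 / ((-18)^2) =-943 / 108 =-8.73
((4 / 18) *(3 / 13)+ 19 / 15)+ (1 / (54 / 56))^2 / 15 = 1.39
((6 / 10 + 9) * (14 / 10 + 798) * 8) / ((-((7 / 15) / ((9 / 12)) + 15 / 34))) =-469663488 / 8135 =-57733.68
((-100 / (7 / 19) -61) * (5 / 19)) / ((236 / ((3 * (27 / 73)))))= -942435 / 2291324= -0.41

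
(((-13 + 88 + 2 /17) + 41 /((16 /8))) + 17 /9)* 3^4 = 268533 /34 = 7898.03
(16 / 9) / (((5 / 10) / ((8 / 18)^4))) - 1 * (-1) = 67241 / 59049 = 1.14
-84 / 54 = -1.56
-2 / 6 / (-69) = 1 / 207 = 0.00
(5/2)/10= 1/4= 0.25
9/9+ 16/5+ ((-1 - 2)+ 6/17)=132/85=1.55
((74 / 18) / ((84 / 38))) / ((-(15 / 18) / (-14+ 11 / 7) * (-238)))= -20387 / 174930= -0.12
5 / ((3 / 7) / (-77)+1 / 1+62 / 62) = 539 / 215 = 2.51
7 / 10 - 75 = -743 / 10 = -74.30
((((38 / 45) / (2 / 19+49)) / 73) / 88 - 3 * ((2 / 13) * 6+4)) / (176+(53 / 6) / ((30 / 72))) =-25892312747 / 345716380152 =-0.07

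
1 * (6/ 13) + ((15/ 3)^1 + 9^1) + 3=227/ 13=17.46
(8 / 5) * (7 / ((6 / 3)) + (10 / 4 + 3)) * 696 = 10022.40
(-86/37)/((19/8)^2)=-5504/13357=-0.41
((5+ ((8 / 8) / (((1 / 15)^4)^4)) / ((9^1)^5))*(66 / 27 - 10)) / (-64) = 945510864257855 / 72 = 13132095336914.65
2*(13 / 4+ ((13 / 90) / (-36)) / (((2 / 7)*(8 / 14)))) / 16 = 83603 / 207360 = 0.40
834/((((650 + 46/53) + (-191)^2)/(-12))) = -530424/1967989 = -0.27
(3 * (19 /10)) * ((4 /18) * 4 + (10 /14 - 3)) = -836 /105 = -7.96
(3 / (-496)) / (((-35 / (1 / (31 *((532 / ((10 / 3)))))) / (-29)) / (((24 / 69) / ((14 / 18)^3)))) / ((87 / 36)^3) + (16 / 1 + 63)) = -19096587 / 2056330516880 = -0.00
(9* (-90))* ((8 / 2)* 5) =-16200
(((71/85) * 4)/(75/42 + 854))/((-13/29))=-115304/13239005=-0.01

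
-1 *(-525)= 525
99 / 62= 1.60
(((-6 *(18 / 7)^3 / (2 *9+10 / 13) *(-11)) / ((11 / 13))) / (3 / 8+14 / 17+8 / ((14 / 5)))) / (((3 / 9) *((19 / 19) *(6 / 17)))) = 4869072 / 32879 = 148.09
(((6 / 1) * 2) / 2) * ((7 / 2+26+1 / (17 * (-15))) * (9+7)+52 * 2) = 3455.62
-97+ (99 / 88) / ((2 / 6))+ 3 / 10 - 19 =-4493 / 40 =-112.32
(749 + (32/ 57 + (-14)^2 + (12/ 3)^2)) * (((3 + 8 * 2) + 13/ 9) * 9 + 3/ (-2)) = 20005285/ 114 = 175484.96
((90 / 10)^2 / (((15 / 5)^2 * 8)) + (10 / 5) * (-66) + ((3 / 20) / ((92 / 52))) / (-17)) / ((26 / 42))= -42986223 / 203320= -211.42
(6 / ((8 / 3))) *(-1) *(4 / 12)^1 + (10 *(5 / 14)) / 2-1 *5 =-111 / 28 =-3.96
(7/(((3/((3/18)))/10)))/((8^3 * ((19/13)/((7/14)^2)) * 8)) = 455/2801664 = 0.00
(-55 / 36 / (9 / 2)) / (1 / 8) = -220 / 81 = -2.72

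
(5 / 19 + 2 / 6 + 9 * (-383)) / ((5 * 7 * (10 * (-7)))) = 39289 / 27930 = 1.41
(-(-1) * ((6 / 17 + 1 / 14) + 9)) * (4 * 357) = 13458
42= 42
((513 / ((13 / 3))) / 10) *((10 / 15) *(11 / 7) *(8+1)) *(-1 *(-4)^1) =203148 / 455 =446.48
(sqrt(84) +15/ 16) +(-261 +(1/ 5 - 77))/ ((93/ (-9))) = 2 * sqrt(21) +83397/ 2480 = 42.79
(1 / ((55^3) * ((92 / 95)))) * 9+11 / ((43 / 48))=1616373753 / 131635900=12.28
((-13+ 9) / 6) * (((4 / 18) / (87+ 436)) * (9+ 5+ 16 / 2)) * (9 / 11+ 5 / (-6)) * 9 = 4 / 4707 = 0.00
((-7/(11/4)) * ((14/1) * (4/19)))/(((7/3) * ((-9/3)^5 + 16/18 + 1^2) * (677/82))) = 35424/21931415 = 0.00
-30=-30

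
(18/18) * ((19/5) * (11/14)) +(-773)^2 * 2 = 83654269/70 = 1195060.99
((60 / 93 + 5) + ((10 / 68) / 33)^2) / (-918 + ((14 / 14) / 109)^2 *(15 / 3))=-0.01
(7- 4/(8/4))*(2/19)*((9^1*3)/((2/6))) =810/19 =42.63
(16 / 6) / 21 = 8 / 63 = 0.13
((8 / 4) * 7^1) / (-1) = -14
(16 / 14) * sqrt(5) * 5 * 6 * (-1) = -240 * sqrt(5) / 7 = -76.67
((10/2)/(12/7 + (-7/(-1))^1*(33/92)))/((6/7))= 11270/8163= 1.38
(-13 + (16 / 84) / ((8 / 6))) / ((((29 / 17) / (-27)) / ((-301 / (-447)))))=592110 / 4321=137.03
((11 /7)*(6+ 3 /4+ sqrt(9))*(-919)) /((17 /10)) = -1971255 /238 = -8282.58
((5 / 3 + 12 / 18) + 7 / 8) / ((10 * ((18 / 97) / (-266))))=-993377 / 2160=-459.90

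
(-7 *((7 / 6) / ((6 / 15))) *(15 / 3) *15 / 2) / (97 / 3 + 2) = -18375 / 824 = -22.30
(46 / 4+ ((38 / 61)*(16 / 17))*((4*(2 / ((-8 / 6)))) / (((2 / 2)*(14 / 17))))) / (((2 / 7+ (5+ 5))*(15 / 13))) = 80249 / 131760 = 0.61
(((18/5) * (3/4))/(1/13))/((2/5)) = 351/4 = 87.75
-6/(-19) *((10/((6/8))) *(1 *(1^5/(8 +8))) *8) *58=2320/19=122.11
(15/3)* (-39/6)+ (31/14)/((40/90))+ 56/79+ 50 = 102597/4424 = 23.19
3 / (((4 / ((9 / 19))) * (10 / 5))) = 27 / 152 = 0.18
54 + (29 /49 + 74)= 6301 /49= 128.59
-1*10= -10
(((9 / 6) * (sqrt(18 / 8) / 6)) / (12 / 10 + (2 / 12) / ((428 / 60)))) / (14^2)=1605 / 1026256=0.00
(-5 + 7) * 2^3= 16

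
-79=-79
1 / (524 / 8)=2 / 131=0.02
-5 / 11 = -0.45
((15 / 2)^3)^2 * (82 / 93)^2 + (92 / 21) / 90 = 2010502972921 / 14530320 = 138366.05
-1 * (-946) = 946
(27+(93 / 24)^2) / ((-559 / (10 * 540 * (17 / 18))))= -383.33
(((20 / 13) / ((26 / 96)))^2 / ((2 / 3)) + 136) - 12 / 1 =4923964 / 28561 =172.40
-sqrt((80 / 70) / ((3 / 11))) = -2 * sqrt(462) / 21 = -2.05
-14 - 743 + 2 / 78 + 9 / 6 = -58927 / 78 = -755.47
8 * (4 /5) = 32 /5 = 6.40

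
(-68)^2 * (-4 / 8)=-2312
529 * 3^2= 4761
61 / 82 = 0.74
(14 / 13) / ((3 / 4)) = 56 / 39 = 1.44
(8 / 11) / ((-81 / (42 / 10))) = -56 / 1485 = -0.04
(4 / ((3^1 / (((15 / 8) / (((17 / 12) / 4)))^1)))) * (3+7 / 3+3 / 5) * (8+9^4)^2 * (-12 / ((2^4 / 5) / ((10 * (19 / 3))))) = -7296962785100 / 17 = -429233105005.88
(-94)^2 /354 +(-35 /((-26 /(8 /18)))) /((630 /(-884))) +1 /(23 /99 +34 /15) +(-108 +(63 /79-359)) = -206273271193 /467018217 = -441.68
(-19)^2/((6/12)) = 722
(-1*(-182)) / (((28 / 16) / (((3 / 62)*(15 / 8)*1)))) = 9.44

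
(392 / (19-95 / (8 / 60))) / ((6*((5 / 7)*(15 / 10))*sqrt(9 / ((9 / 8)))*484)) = -343*sqrt(2) / 7552215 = -0.00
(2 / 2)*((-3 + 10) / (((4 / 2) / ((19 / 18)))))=133 / 36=3.69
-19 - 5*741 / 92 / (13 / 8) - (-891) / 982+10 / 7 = -6552807 / 158102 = -41.45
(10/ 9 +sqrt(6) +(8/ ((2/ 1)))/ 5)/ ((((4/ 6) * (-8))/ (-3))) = 43/ 40 +9 * sqrt(6)/ 16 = 2.45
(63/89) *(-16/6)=-168/89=-1.89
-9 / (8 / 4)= -9 / 2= -4.50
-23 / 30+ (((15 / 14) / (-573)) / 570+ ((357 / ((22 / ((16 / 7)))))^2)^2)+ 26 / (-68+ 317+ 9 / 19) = 222439848791865847 / 117528402068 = 1892647.61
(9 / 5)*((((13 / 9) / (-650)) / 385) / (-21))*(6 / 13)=1 / 4379375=0.00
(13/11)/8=13/88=0.15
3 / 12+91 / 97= 461 / 388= 1.19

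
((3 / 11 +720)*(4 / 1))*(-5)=-158460 / 11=-14405.45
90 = 90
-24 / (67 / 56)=-1344 / 67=-20.06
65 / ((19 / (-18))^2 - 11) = -21060 / 3203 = -6.58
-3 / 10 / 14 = -3 / 140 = -0.02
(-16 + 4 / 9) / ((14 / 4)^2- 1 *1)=-112 / 81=-1.38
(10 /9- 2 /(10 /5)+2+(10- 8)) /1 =37 /9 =4.11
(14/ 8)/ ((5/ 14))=49/ 10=4.90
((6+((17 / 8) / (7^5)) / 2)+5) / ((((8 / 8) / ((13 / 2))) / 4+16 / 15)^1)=576819555 / 57950536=9.95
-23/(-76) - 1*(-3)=251/76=3.30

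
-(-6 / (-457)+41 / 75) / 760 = -19187 / 26049000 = -0.00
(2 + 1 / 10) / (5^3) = 21 / 1250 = 0.02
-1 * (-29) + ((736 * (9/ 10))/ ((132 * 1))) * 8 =3803/ 55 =69.15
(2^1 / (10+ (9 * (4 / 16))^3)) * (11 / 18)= 704 / 12321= 0.06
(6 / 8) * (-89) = -267 / 4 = -66.75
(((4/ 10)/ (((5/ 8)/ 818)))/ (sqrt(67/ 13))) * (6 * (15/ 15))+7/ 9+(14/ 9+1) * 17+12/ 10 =2044/ 45+78528 * sqrt(871)/ 1675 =1429.05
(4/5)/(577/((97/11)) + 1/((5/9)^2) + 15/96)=62080/5341149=0.01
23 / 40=0.58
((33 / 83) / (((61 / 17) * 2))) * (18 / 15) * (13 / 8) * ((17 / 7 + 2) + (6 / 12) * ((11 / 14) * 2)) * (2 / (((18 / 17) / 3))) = 9050613 / 2835280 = 3.19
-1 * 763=-763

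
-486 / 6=-81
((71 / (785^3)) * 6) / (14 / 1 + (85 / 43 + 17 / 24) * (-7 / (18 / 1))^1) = 7913376 / 116419442328875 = 0.00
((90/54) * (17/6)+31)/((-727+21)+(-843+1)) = -643/27864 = -0.02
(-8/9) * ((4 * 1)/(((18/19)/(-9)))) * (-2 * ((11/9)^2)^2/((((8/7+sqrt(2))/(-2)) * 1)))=-498496768/1003833+436184672 * sqrt(2)/1003833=117.91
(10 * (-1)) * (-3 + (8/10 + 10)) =-78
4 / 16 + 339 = 1357 / 4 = 339.25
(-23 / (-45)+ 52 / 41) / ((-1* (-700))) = 469 / 184500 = 0.00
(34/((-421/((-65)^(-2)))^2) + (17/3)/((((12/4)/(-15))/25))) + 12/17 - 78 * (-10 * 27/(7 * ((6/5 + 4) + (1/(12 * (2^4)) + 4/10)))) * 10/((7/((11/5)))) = 41663630801340799988921/42544837226431824375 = 979.29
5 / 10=0.50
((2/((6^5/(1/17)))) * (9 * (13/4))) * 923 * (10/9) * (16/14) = 59995/115668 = 0.52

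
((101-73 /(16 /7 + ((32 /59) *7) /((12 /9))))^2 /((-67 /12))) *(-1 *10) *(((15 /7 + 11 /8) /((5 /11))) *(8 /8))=220028482795341 /2107873600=104384.10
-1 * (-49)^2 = -2401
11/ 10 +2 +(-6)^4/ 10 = 1327/ 10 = 132.70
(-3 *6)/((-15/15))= 18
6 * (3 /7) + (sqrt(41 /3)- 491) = -3419 /7 + sqrt(123) /3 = -484.73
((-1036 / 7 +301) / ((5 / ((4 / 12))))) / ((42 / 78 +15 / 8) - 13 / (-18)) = 47736 / 14675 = 3.25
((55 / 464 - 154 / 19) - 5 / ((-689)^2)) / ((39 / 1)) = -0.20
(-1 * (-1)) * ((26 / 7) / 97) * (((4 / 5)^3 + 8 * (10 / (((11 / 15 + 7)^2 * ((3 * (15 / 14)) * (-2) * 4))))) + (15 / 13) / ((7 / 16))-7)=-149337189 / 999318250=-0.15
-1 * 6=-6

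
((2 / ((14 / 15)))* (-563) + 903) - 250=-3874 / 7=-553.43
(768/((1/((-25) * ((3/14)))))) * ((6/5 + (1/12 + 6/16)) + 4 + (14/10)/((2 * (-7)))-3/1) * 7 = -73680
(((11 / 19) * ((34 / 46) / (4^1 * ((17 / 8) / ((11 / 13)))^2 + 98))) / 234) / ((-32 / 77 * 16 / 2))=-1742279 / 390329420832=-0.00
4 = 4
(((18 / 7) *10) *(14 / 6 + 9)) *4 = 8160 / 7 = 1165.71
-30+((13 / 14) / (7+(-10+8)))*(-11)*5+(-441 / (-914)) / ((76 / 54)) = -9693709 / 243124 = -39.87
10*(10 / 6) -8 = 26 / 3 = 8.67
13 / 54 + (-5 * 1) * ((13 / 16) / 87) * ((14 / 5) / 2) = 2197 / 12528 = 0.18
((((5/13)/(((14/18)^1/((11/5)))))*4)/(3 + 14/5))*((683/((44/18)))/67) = 553230/176813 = 3.13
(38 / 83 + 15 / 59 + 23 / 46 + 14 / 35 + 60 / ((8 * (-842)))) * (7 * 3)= 1388157351 / 41232740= 33.67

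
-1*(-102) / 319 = 102 / 319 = 0.32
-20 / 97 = -0.21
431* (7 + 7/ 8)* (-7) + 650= -184871/ 8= -23108.88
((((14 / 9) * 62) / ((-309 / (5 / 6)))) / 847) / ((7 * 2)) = -155 / 7066521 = -0.00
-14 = -14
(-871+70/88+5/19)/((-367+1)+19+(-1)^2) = 727271/289256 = 2.51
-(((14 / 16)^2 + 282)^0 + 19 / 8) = -27 / 8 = -3.38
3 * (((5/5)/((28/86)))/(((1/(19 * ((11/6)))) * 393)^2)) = 1878283/25947432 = 0.07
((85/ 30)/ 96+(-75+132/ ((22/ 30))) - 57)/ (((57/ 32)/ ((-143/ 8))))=-3956095/ 8208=-481.98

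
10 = 10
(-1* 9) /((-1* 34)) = 9 /34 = 0.26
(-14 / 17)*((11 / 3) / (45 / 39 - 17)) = 0.19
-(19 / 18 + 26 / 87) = -707 / 522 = -1.35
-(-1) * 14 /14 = 1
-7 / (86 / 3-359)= 0.02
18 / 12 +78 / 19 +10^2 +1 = 106.61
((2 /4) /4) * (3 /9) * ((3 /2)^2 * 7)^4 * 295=1549041165 /2048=756367.76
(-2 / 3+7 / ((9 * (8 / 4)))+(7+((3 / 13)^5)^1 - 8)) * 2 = -8535365 / 3341637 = -2.55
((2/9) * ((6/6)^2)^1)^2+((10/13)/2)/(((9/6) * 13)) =946/13689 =0.07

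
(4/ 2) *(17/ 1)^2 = 578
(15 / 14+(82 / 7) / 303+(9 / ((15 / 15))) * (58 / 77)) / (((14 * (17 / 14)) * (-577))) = -368131 / 457707558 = -0.00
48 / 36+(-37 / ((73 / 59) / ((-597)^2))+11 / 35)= -81694276306 / 7665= -10658092.15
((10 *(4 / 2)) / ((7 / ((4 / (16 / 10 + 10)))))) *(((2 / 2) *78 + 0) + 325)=80600 / 203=397.04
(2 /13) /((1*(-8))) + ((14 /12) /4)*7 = 631 /312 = 2.02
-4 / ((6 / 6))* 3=-12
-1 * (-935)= 935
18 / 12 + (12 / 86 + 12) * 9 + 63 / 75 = 239931 / 2150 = 111.60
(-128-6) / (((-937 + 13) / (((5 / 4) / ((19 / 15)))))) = 0.14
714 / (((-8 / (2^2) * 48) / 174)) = -10353 / 8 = -1294.12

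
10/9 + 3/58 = 607/522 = 1.16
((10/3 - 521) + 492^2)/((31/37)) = 26811643/93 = 288297.24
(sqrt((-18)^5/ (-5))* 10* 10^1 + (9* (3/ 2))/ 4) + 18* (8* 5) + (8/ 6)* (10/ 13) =226013/ 312 + 19440* sqrt(10) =62199.08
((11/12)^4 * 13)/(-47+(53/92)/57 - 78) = -0.07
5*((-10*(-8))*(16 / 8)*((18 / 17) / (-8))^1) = -1800 / 17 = -105.88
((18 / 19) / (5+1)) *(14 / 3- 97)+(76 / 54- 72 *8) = -302245 / 513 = -589.17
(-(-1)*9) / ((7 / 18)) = 23.14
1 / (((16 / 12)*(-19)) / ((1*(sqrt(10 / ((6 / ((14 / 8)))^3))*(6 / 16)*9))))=-63*sqrt(105) / 9728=-0.07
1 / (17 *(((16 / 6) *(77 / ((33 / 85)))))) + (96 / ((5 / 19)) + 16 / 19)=112433519 / 307496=365.64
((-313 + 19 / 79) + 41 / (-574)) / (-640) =345991 / 707840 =0.49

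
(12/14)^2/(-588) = -0.00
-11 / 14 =-0.79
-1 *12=-12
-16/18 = -8/9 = -0.89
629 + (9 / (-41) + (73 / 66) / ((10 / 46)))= 8576239 / 13530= 633.87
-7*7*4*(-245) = 48020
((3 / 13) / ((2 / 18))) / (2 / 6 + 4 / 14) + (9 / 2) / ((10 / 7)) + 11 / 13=24847 / 3380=7.35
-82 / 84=-41 / 42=-0.98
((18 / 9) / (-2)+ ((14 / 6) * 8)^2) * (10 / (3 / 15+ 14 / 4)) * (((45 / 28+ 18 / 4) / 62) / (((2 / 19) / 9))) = 253990575 / 32116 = 7908.54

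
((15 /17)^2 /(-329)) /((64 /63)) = -2025 /869312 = -0.00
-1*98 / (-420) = 7 / 30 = 0.23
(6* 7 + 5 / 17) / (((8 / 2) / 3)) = 31.72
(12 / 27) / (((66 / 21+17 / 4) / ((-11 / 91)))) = -176 / 24219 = -0.01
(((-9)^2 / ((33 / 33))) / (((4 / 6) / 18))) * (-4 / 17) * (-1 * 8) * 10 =699840 / 17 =41167.06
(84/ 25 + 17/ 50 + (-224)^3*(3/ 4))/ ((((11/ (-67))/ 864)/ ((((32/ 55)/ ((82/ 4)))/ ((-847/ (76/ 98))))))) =-5933722717292544/ 5147409575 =-1152759.00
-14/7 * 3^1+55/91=-5.40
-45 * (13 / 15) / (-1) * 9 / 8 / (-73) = -351 / 584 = -0.60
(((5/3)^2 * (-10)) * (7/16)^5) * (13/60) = -5462275/56623104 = -0.10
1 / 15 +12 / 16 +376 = 22609 / 60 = 376.82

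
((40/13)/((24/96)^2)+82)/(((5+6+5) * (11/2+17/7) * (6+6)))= 5971/69264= 0.09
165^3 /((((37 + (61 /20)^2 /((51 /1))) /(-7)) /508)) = -325869528600000 /758521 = -429611742.59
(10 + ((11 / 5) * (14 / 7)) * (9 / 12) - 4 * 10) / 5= -267 / 50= -5.34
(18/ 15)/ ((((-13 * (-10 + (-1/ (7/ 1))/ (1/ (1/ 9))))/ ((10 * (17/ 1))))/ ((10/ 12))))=10710/ 8203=1.31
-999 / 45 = -111 / 5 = -22.20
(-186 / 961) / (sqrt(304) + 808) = -101 / 421445 + sqrt(19) / 842890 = -0.00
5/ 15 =0.33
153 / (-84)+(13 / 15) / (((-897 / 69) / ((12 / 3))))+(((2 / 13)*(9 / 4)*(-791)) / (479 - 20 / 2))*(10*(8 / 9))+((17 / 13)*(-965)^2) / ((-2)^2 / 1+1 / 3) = 1336403637029 / 4755660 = 281013.28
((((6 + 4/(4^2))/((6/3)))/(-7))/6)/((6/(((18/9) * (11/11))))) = -25/1008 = -0.02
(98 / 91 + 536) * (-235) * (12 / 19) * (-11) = 216581640 / 247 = 876848.74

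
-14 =-14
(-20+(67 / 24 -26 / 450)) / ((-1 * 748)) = 31079 / 1346400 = 0.02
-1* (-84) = 84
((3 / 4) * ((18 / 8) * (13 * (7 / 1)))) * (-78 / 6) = -31941 / 16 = -1996.31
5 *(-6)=-30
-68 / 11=-6.18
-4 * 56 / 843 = -224 / 843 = -0.27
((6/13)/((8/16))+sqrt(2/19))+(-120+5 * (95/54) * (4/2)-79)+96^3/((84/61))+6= sqrt(38)/19+1578161500/2457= 642312.70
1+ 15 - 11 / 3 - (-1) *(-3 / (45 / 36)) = 149 / 15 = 9.93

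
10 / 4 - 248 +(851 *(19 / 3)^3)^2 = 68141347774223 / 1458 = 46736178171.62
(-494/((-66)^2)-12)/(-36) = 26383/78408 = 0.34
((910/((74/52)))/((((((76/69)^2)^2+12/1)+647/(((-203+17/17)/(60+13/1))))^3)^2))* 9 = 392440336807072867926261682951560004141162165294821917743279872/7804360465742000002929195300086706227155752959358486309250938165503740625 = 0.00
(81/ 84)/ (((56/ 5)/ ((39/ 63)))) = 585/ 10976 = 0.05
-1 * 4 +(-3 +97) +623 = 713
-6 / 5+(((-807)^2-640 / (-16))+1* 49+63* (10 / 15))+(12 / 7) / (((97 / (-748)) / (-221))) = 2221349506 / 3395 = 654300.30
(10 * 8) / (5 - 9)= -20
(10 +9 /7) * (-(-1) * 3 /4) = 237 /28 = 8.46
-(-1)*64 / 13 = 64 / 13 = 4.92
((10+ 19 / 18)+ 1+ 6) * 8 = 1300 / 9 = 144.44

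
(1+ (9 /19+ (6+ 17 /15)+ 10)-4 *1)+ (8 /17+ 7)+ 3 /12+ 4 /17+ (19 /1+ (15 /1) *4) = 1968289 /19380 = 101.56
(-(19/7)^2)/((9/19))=-6859/441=-15.55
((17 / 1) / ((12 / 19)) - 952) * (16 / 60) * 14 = -3453.64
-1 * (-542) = 542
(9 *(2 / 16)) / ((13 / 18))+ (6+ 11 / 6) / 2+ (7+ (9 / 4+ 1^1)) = 2453 / 156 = 15.72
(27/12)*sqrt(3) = 9*sqrt(3)/4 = 3.90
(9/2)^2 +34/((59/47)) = 11171/236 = 47.33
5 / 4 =1.25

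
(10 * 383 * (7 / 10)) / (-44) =-2681 / 44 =-60.93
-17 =-17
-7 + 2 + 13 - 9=-1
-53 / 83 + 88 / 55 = 399 / 415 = 0.96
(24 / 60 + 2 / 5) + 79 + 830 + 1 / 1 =4554 / 5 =910.80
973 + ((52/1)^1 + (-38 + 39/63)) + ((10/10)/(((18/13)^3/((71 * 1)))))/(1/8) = 1201.59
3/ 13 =0.23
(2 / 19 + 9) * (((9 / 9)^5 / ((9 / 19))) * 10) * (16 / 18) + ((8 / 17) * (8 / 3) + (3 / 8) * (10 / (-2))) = 1875409 / 11016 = 170.24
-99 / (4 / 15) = -1485 / 4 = -371.25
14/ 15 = 0.93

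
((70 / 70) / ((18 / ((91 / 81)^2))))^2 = 68574961 / 13947137604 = 0.00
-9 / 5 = -1.80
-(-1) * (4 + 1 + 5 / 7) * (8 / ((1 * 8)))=40 / 7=5.71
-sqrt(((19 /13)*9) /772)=-3*sqrt(47671) /5018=-0.13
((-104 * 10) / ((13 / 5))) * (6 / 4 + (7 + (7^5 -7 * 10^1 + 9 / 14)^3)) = -643334736757355350 / 343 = -1875611477426691.98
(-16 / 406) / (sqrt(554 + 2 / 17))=-4 * sqrt(40035) / 478065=-0.00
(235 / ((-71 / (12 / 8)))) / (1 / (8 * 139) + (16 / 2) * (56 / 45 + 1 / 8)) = -17639100 / 38926531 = -0.45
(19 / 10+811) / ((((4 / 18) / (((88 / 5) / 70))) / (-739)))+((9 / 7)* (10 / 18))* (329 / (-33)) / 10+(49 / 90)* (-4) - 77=-117769543187 / 173250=-679766.48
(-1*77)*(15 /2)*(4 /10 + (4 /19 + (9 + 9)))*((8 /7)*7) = -85980.63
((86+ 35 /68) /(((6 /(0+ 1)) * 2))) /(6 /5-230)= -0.03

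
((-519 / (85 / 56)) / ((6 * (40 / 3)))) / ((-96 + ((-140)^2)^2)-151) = -1211 / 108845263350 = -0.00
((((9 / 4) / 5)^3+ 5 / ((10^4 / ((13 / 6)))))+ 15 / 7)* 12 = 375491 / 14000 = 26.82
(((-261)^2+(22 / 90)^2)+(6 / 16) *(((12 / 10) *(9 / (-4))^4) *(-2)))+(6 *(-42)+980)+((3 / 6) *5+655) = 72040486307 / 1036800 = 69483.49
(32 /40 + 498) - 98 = 2004 /5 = 400.80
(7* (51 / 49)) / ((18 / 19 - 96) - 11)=-969 / 14105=-0.07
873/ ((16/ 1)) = 873/ 16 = 54.56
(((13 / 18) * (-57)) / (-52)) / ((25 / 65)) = 2.06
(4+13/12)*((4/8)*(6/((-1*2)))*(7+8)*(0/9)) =0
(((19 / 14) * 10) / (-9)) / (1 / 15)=-475 / 21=-22.62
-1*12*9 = -108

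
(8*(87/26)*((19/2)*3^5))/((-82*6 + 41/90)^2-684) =6507199800/25370133373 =0.26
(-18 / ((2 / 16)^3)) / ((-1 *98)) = 4608 / 49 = 94.04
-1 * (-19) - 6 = 13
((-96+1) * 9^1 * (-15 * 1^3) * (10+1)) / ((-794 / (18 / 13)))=-1269675 / 5161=-246.01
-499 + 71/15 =-7414/15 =-494.27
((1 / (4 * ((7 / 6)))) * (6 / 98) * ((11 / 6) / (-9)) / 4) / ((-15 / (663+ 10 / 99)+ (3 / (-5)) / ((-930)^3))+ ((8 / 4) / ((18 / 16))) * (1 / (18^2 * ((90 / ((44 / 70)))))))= 29405018103305625 / 993892301462694382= 0.03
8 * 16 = 128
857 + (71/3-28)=852.67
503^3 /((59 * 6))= 127263527 /354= 359501.49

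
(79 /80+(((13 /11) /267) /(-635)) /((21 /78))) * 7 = 206263039 /29839920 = 6.91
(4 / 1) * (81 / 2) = 162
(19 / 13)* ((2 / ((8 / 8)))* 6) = 228 / 13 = 17.54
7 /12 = 0.58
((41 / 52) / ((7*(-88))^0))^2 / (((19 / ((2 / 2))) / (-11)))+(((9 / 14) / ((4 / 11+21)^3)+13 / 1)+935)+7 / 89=393669182798223753 / 415386063638000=947.72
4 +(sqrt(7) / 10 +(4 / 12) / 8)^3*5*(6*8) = 361*sqrt(7) / 200 +8809 / 1440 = 10.89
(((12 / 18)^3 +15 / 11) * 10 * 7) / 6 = 17255 / 891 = 19.37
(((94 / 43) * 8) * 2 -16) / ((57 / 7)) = 1904 / 817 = 2.33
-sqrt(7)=-2.65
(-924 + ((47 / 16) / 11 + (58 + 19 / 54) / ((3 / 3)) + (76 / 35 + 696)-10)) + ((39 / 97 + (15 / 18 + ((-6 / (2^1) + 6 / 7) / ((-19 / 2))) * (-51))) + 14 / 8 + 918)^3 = 51172542930630003268315823 / 68022924352447680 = 752283784.00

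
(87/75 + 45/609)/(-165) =-6262/837375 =-0.01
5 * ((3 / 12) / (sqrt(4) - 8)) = -5 / 24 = -0.21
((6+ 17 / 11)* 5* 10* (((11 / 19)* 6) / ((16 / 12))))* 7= 130725 / 19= 6880.26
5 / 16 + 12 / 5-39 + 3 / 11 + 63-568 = -476093 / 880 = -541.01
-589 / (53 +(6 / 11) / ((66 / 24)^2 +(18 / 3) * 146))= -91593623 / 8241967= -11.11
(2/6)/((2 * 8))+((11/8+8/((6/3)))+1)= 307/48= 6.40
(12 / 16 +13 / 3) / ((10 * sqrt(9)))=61 / 360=0.17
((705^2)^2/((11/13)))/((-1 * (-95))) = 642288011625/209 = 3073148380.98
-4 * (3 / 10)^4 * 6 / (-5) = 243 / 6250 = 0.04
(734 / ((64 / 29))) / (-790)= -10643 / 25280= -0.42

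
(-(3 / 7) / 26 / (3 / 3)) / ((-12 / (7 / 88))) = 1 / 9152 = 0.00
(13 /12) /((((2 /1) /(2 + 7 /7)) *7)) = 0.23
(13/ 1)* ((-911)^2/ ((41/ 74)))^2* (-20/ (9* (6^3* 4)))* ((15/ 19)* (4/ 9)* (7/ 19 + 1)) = -36021452168.19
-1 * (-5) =5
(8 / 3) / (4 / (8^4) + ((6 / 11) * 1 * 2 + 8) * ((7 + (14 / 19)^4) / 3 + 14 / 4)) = 11743485952 / 237473330993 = 0.05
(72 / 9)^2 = 64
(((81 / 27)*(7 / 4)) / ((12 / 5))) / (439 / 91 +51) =637 / 16256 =0.04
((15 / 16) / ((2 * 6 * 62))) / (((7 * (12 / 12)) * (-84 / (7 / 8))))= -5 / 2666496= -0.00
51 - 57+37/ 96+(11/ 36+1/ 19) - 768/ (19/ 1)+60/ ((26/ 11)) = -20.29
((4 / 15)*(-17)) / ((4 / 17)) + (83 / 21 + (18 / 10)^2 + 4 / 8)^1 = -4051 / 350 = -11.57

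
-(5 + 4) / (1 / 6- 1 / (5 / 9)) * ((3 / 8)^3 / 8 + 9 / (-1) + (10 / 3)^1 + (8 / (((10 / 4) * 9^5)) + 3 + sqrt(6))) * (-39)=41818732397 / 73156608- 10530 * sqrt(6) / 49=45.24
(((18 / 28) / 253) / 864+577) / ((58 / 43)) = 427.78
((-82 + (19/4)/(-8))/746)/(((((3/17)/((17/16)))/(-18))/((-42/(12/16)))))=-16040367/23872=-671.93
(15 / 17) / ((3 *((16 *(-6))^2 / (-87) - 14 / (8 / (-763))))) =580 / 2424217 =0.00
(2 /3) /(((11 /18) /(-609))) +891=2493 /11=226.64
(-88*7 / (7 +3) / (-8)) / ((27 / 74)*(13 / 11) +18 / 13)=58201 / 13725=4.24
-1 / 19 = -0.05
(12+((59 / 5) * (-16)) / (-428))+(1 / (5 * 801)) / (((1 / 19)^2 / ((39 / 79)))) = 140897159 / 11284755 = 12.49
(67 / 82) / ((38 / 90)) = 3015 / 1558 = 1.94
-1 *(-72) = 72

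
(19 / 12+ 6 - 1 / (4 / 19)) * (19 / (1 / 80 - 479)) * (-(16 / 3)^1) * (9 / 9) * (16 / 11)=3307520 / 3793581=0.87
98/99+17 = 1781/99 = 17.99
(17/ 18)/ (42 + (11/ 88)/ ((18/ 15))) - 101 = -612227/ 6063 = -100.98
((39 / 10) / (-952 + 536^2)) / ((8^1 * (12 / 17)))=221 / 91630080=0.00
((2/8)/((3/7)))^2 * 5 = 245/144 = 1.70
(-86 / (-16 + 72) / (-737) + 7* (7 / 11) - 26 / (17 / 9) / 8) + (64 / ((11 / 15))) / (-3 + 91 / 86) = -618177727 / 14646401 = -42.21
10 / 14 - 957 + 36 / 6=-6652 / 7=-950.29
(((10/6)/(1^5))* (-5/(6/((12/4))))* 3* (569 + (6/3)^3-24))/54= -13825/108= -128.01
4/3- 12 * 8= -284/3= -94.67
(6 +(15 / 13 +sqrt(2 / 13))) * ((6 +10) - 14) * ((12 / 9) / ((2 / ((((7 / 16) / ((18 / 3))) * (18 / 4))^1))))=7 * sqrt(26) / 208 +651 / 208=3.30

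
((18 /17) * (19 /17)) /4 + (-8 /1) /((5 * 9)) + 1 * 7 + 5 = 315191 /26010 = 12.12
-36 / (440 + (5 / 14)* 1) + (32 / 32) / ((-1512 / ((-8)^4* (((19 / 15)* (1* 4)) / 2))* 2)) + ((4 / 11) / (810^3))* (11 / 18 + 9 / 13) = -230434924409821 / 65592201975300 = -3.51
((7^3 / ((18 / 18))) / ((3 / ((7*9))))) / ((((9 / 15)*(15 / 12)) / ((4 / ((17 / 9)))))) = 345744 / 17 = 20337.88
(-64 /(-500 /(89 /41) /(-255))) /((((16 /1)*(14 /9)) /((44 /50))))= -449361 /179375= -2.51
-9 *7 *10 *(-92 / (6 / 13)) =125580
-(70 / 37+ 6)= -292 / 37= -7.89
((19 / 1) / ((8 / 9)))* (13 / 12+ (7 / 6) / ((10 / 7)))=40.61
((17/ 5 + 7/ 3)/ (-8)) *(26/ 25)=-559/ 750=-0.75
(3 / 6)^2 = 0.25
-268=-268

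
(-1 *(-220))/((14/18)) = 1980/7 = 282.86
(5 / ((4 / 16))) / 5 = 4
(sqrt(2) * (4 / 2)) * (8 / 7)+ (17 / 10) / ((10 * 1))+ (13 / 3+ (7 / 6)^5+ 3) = 16 * sqrt(2) / 7+ 1878823 / 194400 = 12.90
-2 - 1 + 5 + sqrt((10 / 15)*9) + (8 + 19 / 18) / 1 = sqrt(6) + 199 / 18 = 13.51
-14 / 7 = -2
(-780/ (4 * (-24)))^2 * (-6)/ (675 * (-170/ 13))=2197/ 48960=0.04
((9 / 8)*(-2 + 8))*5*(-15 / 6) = -675 / 8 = -84.38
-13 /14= -0.93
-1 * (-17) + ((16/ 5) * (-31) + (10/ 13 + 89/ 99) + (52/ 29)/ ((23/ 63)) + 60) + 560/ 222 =-2080039418/ 158809365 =-13.10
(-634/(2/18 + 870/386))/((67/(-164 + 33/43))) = 3864864951/5917574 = 653.12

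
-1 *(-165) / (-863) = -165 / 863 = -0.19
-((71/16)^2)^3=-128100283921/16777216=-7635.37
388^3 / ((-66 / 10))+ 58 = -292053446 / 33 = -8850104.42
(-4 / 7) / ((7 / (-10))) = 40 / 49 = 0.82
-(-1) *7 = 7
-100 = -100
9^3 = 729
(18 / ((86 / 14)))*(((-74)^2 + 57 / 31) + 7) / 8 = 2008.98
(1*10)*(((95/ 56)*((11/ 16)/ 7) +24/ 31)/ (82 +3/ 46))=0.11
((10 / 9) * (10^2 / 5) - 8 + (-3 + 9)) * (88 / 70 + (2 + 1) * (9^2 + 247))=896584 / 45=19924.09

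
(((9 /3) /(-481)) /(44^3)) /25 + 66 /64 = 1056348147 /1024337600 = 1.03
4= 4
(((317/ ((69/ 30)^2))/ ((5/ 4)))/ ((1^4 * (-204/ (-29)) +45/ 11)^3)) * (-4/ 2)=-1646460416480/ 23646870340821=-0.07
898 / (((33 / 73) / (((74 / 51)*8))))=38807968 / 1683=23058.80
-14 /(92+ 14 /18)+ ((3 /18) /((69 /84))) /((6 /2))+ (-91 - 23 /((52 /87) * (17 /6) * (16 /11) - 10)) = -329239770221 /3740020110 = -88.03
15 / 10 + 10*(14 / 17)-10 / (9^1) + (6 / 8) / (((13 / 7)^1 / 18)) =31612 / 1989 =15.89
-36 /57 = -12 /19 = -0.63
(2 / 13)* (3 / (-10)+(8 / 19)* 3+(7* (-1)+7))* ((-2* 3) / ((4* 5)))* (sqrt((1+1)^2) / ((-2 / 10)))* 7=3843 / 1235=3.11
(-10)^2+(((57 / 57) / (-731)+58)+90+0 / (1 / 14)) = 181287 / 731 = 248.00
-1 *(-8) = 8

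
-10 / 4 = -5 / 2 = -2.50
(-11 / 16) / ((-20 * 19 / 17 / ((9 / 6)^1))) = 561 / 12160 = 0.05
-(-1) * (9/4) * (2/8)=9/16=0.56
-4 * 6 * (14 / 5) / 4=-84 / 5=-16.80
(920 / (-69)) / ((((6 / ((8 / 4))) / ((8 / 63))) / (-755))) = 241600 / 567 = 426.10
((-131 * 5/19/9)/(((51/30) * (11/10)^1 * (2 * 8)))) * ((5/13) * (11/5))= -16375/151164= -0.11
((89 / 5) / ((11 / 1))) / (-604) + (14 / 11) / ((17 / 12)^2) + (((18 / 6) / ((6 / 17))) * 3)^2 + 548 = 2877489396 / 2400145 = 1198.88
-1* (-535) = 535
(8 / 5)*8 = 64 / 5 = 12.80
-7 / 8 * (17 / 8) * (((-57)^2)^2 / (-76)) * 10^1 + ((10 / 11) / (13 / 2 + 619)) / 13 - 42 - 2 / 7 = 413949215325691 / 160288128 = 2582531.97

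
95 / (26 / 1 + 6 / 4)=38 / 11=3.45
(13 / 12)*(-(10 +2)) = -13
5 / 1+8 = 13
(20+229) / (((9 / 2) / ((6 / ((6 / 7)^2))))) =4067 / 9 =451.89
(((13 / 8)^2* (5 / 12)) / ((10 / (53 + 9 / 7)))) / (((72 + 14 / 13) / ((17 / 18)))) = 37349 / 483840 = 0.08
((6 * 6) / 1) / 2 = 18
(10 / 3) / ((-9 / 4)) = -40 / 27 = -1.48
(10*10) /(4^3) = 25 /16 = 1.56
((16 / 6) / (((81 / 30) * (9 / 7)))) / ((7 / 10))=800 / 729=1.10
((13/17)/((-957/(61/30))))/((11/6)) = -793/894795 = -0.00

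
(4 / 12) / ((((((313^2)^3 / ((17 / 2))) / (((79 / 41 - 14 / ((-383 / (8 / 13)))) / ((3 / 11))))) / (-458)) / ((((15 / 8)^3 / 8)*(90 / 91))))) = -287561556995625 / 35773658175178554604832768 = -0.00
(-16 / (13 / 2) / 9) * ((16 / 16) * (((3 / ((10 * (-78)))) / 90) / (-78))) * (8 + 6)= -28 / 13346775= -0.00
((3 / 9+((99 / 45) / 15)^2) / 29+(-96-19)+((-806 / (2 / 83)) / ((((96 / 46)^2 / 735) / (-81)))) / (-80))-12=-3818816838683759 / 668160000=-5715422.71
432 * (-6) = -2592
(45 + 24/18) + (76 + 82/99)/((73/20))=486971/7227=67.38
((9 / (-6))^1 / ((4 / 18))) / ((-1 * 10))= 27 / 40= 0.68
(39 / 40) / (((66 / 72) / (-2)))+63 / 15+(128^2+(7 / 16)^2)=230718599 / 14080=16386.26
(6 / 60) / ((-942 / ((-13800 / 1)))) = 230 / 157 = 1.46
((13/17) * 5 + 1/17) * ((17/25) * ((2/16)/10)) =33/1000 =0.03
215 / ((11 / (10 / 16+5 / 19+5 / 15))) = 119755 / 5016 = 23.87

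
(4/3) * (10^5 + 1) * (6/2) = 400004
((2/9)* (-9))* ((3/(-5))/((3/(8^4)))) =8192/5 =1638.40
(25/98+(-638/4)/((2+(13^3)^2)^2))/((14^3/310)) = 4103643393761185/142389542236480308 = 0.03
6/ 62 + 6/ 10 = 108/ 155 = 0.70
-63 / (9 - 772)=9 / 109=0.08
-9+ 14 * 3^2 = 117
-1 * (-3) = 3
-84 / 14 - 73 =-79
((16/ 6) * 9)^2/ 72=8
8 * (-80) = -640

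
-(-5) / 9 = 5 / 9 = 0.56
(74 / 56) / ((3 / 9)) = 111 / 28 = 3.96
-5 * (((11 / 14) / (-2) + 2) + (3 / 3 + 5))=-1065 / 28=-38.04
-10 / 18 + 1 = 4 / 9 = 0.44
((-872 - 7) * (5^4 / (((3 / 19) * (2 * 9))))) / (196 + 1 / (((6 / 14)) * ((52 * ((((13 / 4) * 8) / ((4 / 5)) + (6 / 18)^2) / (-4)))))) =-26551110625 / 26921412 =-986.25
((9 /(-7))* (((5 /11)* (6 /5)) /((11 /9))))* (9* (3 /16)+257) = -1005777 /6776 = -148.43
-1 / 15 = -0.07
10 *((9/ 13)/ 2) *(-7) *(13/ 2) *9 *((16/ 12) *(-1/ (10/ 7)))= 1323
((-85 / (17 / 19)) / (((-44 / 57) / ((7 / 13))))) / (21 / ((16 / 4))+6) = 2527 / 429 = 5.89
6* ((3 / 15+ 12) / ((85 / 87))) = 31842 / 425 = 74.92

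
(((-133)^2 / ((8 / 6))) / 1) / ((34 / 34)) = 53067 / 4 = 13266.75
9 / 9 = 1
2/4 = 1/2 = 0.50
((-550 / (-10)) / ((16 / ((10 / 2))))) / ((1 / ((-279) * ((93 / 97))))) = -7135425 / 1552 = -4597.57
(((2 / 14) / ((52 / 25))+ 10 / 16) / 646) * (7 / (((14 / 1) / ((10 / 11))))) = 0.00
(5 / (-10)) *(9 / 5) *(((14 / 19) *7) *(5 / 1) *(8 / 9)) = -392 / 19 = -20.63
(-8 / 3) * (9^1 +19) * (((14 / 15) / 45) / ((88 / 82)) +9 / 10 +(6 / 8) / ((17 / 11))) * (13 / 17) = -516292504 / 6437475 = -80.20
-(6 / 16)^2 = -9 / 64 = -0.14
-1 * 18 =-18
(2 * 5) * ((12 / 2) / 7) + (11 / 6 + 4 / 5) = 2353 / 210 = 11.20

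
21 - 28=-7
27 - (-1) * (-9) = 18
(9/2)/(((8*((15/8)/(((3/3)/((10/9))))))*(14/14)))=27/100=0.27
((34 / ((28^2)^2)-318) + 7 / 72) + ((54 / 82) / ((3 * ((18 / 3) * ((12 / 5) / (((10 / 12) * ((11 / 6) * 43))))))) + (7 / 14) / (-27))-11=-327.92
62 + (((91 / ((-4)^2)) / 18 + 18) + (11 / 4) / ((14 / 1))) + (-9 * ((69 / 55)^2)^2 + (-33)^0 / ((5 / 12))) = 1118267536201 / 18447660000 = 60.62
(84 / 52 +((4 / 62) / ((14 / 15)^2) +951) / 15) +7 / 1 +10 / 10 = 14419323 / 197470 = 73.02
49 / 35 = 7 / 5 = 1.40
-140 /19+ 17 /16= -6.31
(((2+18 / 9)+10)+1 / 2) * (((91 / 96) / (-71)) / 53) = -2639 / 722496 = -0.00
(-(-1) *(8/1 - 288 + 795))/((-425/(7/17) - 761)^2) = 25235/157552704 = 0.00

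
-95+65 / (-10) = -203 / 2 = -101.50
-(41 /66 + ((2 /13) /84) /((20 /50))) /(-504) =7517 /6054048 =0.00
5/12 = 0.42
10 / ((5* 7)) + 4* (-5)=-138 / 7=-19.71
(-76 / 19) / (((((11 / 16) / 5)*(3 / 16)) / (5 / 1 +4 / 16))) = -8960 / 11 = -814.55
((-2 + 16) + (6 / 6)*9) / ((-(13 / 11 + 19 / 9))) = -2277 / 326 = -6.98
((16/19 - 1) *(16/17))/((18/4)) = -32/969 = -0.03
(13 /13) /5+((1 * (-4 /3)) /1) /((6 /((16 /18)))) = 1 /405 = 0.00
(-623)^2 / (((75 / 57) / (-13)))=-95867863 / 25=-3834714.52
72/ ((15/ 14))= 336/ 5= 67.20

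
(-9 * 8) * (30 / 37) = -2160 / 37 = -58.38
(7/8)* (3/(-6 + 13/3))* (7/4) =-441/160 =-2.76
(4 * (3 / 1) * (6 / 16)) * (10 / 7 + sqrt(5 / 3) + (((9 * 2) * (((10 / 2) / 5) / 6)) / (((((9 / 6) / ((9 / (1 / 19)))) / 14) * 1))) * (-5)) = -754065 / 7 + 3 * sqrt(15) / 2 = -107717.76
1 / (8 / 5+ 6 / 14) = 0.49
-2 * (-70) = 140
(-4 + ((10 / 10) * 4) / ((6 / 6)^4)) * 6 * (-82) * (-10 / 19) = 0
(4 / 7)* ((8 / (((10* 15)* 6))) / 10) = 4 / 7875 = 0.00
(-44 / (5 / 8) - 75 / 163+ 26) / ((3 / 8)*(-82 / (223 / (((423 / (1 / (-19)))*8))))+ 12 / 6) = -8153103 / 1611701620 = -0.01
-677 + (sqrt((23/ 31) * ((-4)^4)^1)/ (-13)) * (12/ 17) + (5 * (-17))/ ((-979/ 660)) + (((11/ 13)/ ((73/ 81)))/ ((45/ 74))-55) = -284275746/ 422305-192 * sqrt(713)/ 6851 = -673.90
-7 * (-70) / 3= 163.33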